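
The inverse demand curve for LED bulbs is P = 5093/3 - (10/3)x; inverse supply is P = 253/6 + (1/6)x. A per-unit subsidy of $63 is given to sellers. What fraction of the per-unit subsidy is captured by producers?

Pre-subsidy: 5093/3 - (10/3)x = 253/6 + (1/6)x gives x* = 473 and P* = 121.
With the subsidy, sellers receive Ps = Pb + 63 for each unit, where Pb is the price buyers pay.
On the curves, Pb = 5093/3 - (10/3)x and Ps = 253/6 + (1/6)x; the wedge Ps − Pb = 63 gives 253/6 + (1/6)x − (5093/3 - (10/3)x) = 63, so x' = 491.
Then Pb = 5093/3 − (10/3)·491 = 61 and Ps = 253/6 + (1/6)·491 = 124.
Buyers' price falls by P* − Pb = 121 − 61 = 60; sellers' price rises by Ps − P* = 124 − 121 = 3.
So producers capture 3/63 = 1/21 of each unit of subsidy.

Producer share = 1/21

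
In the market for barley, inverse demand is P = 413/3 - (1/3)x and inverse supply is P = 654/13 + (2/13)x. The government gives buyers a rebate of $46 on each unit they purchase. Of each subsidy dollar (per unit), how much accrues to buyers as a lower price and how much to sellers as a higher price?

Buyers gain 598/19 per unit; sellers gain 276/19 per unit

Pre-subsidy: 413/3 - (1/3)x = 654/13 + (2/13)x gives x* = 3407/19 and P* = 1480/19.
With the rebate, buyers effectively pay Pb = Ps − 46, where Ps is the price sellers receive.
On the curves, Pb = 413/3 - (1/3)x and Ps = 654/13 + (2/13)x; the wedge Ps − Pb = 46 gives 654/13 + (2/13)x − (413/3 - (1/3)x) = 46, so x' = 5201/19.
Then Pb = 413/3 − (1/3)·(5201/19) = 882/19 and Ps = 654/13 + (2/13)·(5201/19) = 1756/19.
Buyers' price falls by P* − Pb = 1480/19 − 882/19 = 598/19; sellers' price rises by Ps − P* = 1756/19 − 1480/19 = 276/19.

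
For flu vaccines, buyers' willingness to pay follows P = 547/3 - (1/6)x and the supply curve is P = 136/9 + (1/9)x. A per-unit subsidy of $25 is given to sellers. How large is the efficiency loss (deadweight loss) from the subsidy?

Pre-subsidy: 547/3 - (1/6)x = 136/9 + (1/9)x gives x* = 602 and P* = 82.
With the subsidy, sellers receive Ps = Pb + 25 for each unit, where Pb is the price buyers pay.
On the curves, Pb = 547/3 - (1/6)x and Ps = 136/9 + (1/9)x; the wedge Ps − Pb = 25 gives 136/9 + (1/9)x − (547/3 - (1/6)x) = 25, so x' = 692.
Then Pb = 547/3 − (1/6)·692 = 67 and Ps = 136/9 + (1/9)·692 = 92.
The subsidy expands output by 692 − 602 = 90 past the efficient level; on those units the gap between marginal cost and willingness to pay runs from 0 up to 25.
DWL = ½ × 25 × 90 = 1125.

Deadweight loss = $1125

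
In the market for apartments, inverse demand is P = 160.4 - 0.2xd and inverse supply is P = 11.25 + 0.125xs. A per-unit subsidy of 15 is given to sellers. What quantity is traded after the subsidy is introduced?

x' = 6566/13

Pre-subsidy: 160.4 - 0.2x = 11.25 + 0.125x gives x* = 5966/13 and P* = 892/13.
With the subsidy, sellers receive Ps = Pb + 15 for each unit, where Pb is the price buyers pay.
On the curves, Pb = 160.4 - 0.2x and Ps = 11.25 + 0.125x; the wedge Ps − Pb = 15 gives 11.25 + 0.125x − (160.4 - 0.2x) = 15, so x' = 6566/13.
Then Pb = 160.4 − 0.2·(6566/13) = 772/13 and Ps = 11.25 + 0.125·(6566/13) = 967/13.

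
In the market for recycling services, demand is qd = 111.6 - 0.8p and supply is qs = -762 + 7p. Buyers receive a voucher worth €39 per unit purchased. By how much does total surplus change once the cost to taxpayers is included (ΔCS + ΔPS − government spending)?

Net change in total surplus = -€546

Pre-subsidy: 111.6 - 0.8p = -762 + 7p gives p* = 112, q* = 22.
With the rebate, buyers effectively pay pb = ps − 39, where ps is the price sellers receive.
Demand in terms of ps becomes qd = 111.6 − 0.8(ps − 39) = 142.8 - 0.8ps. Setting this equal to supply: 142.8 - 0.8ps = -762 + 7ps, so ps = 116.
Buyers pay pb = 116 − 39 = 77; q' = -762 + 7·116 = 50.
ΔCS = ½(22 + 50)(112 − 77) = 1260; ΔPS = ½(22 + 50)(116 − 112) = 144.
Government spending = 39 × 50 = 1950.
Net change = 1260 + 144 − 1950 = -546. The loss equals the DWL triangle ½·39·28.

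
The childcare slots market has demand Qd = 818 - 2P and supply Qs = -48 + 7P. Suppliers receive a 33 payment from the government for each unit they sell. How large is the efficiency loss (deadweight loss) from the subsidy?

Pre-subsidy: 818 - 2P = -48 + 7P gives P* = 866/9, Q* = 5630/9.
With the subsidy, sellers receive Ps = Pb + 33 for each unit, where Pb is the price buyers pay.
Supply in terms of Pb becomes Qs = -48 + 7(Pb + 33) = 183 + 7Pb. Setting this equal to demand: 818 - 2Pb = 183 + 7Pb, so Pb = 635/9.
Sellers receive Ps = 635/9 + 33 = 932/9; Q' = 818 − 2·(635/9) = 6092/9.
The subsidy expands output by 6092/9 − 5630/9 = 154/3 past the efficient level; on those units the gap between marginal cost and willingness to pay runs from 0 up to 33.
DWL = ½ × 33 × 154/3 = 847.

Deadweight loss = 847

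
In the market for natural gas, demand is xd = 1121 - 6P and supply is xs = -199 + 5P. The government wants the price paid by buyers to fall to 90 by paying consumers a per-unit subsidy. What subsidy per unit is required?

At a buyer price of 90, quantity demanded is 1121 − 6·90 = 581.
Sellers supply 581 only when they receive Ps with -199 + 5·Ps = 581, i.e. Ps = 156.
s = Ps − Pb = 156 − 90 = 66.

Required subsidy s = 66 per unit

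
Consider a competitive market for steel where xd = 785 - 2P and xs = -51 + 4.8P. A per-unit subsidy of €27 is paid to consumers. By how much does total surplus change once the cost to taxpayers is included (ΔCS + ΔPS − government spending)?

Net change in total surplus = -8748/17

Pre-subsidy: 785 - 2P = -51 + 4.8P gives P* = 2090/17, x* = 9165/17.
With the rebate, buyers effectively pay Pb = Ps − 27, where Ps is the price sellers receive.
Demand in terms of Ps becomes xd = 785 − 2(Ps − 27) = 839 - 2Ps. Setting this equal to supply: 839 - 2Ps = -51 + 4.8Ps, so Ps = 2225/17.
Buyers pay Pb = 2225/17 − 27 = 1766/17; x' = -51 + 4.8·(2225/17) = 9813/17.
ΔCS = ½(9165/17 + 9813/17)(2090/17 − 1766/17) = 3074436/289; ΔPS = ½(9165/17 + 9813/17)(2225/17 − 2090/17) = 1281015/289.
Government spending = 27 × 9813/17 = 264951/17.
Net change = 3074436/289 + 1281015/289 − 264951/17 = -8748/17. The loss equals the DWL triangle ½·27·648/17.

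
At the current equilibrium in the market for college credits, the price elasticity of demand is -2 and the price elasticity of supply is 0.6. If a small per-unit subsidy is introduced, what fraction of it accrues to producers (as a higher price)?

For a small subsidy around the equilibrium, the benefit split depends on the relative slopes, which at a point are proportional to the elasticities.
Buyer share = εs/(εs + |εd|) = 0.6/(0.6 + 2) = 3/13; seller share = |εd|/(εs + |εd|) = 10/13.
So producers capture 10/13 of the subsidy.

Producer share = 10/13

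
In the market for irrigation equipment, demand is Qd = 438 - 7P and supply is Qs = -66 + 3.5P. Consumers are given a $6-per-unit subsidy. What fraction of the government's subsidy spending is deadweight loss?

Pre-subsidy: 438 - 7P = -66 + 3.5P gives P* = 48, Q* = 102.
With the rebate, buyers effectively pay Pb = Ps − 6, where Ps is the price sellers receive.
Demand in terms of Ps becomes Qd = 438 − 7(Ps − 6) = 480 - 7Ps. Setting this equal to supply: 480 - 7Ps = -66 + 3.5Ps, so Ps = 52.
Buyers pay Pb = 52 − 6 = 46; Q' = -66 + 3.5·52 = 116.
ΔCS = ½(102 + 116)(48 − 46) = 218; ΔPS = ½(102 + 116)(52 − 48) = 436.
Government spending = 6 × 116 = 696.
DWL = ½ × 6 × (116 − 102) = 42; fraction = 42 / 696 = 7/116.

DWL / government spending = 7/116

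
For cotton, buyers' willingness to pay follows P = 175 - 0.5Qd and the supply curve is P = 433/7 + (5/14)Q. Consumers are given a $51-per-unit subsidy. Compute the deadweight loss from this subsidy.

Deadweight loss = $1517.25

Pre-subsidy: 175 - 0.5Q = 433/7 + (5/14)Q gives Q* = 132 and P* = 109.
With the rebate, buyers effectively pay Pb = Ps − 51, where Ps is the price sellers receive.
On the curves, Pb = 175 - 0.5Q and Ps = 433/7 + (5/14)Q; the wedge Ps − Pb = 51 gives 433/7 + (5/14)Q − (175 - 0.5Q) = 51, so Q' = 191.5.
Then Pb = 175 − 0.5·191.5 = 79.25 and Ps = 433/7 + (5/14)·191.5 = 130.25.
The subsidy expands output by 191.5 − 132 = 59.5 past the efficient level; on those units the gap between marginal cost and willingness to pay runs from 0 up to 51.
DWL = ½ × 51 × 59.5 = 1517.25.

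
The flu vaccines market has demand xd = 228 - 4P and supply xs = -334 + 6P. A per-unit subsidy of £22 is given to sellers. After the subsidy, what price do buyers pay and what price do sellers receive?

Pre-subsidy: 228 - 4P = -334 + 6P gives P* = 56.2, x* = 3.2.
With the subsidy, sellers receive Ps = Pb + 22 for each unit, where Pb is the price buyers pay.
Supply in terms of Pb becomes xs = -334 + 6(Pb + 22) = -202 + 6Pb. Setting this equal to demand: 228 - 4Pb = -202 + 6Pb, so Pb = 43.
Sellers receive Ps = 43 + 22 = 65; x' = 228 − 4·43 = 56.

Buyers pay £43; sellers receive £65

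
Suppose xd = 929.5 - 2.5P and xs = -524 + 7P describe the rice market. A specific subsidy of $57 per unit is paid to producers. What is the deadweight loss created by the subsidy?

Deadweight loss = $2992.5

Pre-subsidy: 929.5 - 2.5P = -524 + 7P gives P* = 153, x* = 547.
With the subsidy, sellers receive Ps = Pb + 57 for each unit, where Pb is the price buyers pay.
Supply in terms of Pb becomes xs = -524 + 7(Pb + 57) = -125 + 7Pb. Setting this equal to demand: 929.5 - 2.5Pb = -125 + 7Pb, so Pb = 111.
Sellers receive Ps = 111 + 57 = 168; x' = 929.5 − 2.5·111 = 652.
The subsidy expands output by 652 − 547 = 105 past the efficient level; on those units the gap between marginal cost and willingness to pay runs from 0 up to 57.
DWL = ½ × 57 × 105 = 2992.5.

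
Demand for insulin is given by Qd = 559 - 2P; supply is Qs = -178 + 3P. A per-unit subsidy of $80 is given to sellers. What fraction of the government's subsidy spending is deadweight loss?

DWL / government spending = 240/1801

Pre-subsidy: 559 - 2P = -178 + 3P gives P* = 147.4, Q* = 264.2.
With the subsidy, sellers receive Ps = Pb + 80 for each unit, where Pb is the price buyers pay.
Supply in terms of Pb becomes Qs = -178 + 3(Pb + 80) = 62 + 3Pb. Setting this equal to demand: 559 - 2Pb = 62 + 3Pb, so Pb = 99.4.
Sellers receive Ps = 99.4 + 80 = 179.4; Q' = 559 − 2·99.4 = 360.2.
ΔCS = ½(264.2 + 360.2)(147.4 − 99.4) = 14985.6; ΔPS = ½(264.2 + 360.2)(179.4 − 147.4) = 9990.4.
Government spending = 80 × 360.2 = 28816.
DWL = ½ × 80 × (360.2 − 264.2) = 3840; fraction = 3840 / 28816 = 240/1801.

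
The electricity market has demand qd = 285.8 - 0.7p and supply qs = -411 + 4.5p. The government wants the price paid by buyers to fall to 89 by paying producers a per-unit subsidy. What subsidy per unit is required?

At a buyer price of 89, quantity demanded is 285.8 − 0.7·89 = 223.5.
Sellers supply 223.5 only when they receive ps with -411 + 4.5·ps = 223.5, i.e. ps = 141.
s = ps − pb = 141 − 89 = 52.

Required subsidy s = 52 per unit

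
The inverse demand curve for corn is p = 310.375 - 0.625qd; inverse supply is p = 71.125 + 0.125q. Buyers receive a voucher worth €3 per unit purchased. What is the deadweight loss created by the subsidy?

Deadweight loss = €6

Pre-subsidy: 310.375 - 0.625q = 71.125 + 0.125q gives q* = 319 and p* = 111.
With the rebate, buyers effectively pay pb = ps − 3, where ps is the price sellers receive.
On the curves, pb = 310.375 - 0.625q and ps = 71.125 + 0.125q; the wedge ps − pb = 3 gives 71.125 + 0.125q − (310.375 - 0.625q) = 3, so q' = 323.
Then pb = 310.375 − 0.625·323 = 108.5 and ps = 71.125 + 0.125·323 = 111.5.
The subsidy expands output by 323 − 319 = 4 past the efficient level; on those units the gap between marginal cost and willingness to pay runs from 0 up to 3.
DWL = ½ × 3 × 4 = 6.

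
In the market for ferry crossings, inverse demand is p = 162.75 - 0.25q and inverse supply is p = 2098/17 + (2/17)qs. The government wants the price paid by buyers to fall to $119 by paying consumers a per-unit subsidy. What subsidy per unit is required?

At a buyer price of 119, quantity demanded is 651 − 4·119 = 175.
Sellers supply 175 only when they receive ps = 2098/17 + (2/17)·175 = 144.
s = ps − pb = 144 − 119 = 25.

Required subsidy s = $25 per unit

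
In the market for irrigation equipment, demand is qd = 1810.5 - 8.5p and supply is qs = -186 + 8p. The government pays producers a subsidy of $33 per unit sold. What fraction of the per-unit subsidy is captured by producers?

Pre-subsidy: 1810.5 - 8.5p = -186 + 8p gives p* = 121, q* = 782.
With the subsidy, sellers receive ps = pb + 33 for each unit, where pb is the price buyers pay.
Supply in terms of pb becomes qs = -186 + 8(pb + 33) = 78 + 8pb. Setting this equal to demand: 1810.5 - 8.5pb = 78 + 8pb, so pb = 105.
Sellers receive ps = 105 + 33 = 138; q' = 1810.5 − 8.5·105 = 918.
Buyers' price falls by p* − pb = 121 − 105 = 16; sellers' price rises by ps − p* = 138 − 121 = 17.
So producers capture 17/33 = 17/33 of each unit of subsidy.

Producer share = 17/33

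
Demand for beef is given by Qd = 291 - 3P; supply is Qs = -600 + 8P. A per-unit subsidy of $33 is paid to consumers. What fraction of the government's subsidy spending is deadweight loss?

DWL / government spending = 0.3

Pre-subsidy: 291 - 3P = -600 + 8P gives P* = 81, Q* = 48.
With the rebate, buyers effectively pay Pb = Ps − 33, where Ps is the price sellers receive.
Demand in terms of Ps becomes Qd = 291 − 3(Ps − 33) = 390 - 3Ps. Setting this equal to supply: 390 - 3Ps = -600 + 8Ps, so Ps = 90.
Buyers pay Pb = 90 − 33 = 57; Q' = -600 + 8·90 = 120.
ΔCS = ½(48 + 120)(81 − 57) = 2016; ΔPS = ½(48 + 120)(90 − 81) = 756.
Government spending = 33 × 120 = 3960.
DWL = ½ × 33 × (120 − 48) = 1188; fraction = 1188 / 3960 = 0.3.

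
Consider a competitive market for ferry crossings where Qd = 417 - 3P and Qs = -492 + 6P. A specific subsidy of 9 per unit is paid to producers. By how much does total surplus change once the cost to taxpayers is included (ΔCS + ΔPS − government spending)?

Net change in total surplus = -81

Pre-subsidy: 417 - 3P = -492 + 6P gives P* = 101, Q* = 114.
With the subsidy, sellers receive Ps = Pb + 9 for each unit, where Pb is the price buyers pay.
Supply in terms of Pb becomes Qs = -492 + 6(Pb + 9) = -438 + 6Pb. Setting this equal to demand: 417 - 3Pb = -438 + 6Pb, so Pb = 95.
Sellers receive Ps = 95 + 9 = 104; Q' = 417 − 3·95 = 132.
ΔCS = ½(114 + 132)(101 − 95) = 738; ΔPS = ½(114 + 132)(104 − 101) = 369.
Government spending = 9 × 132 = 1188.
Net change = 738 + 369 − 1188 = -81. The loss equals the DWL triangle ½·9·18.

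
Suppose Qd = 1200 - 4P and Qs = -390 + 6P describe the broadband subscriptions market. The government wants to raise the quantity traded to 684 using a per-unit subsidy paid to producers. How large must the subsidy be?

Required subsidy s = 50 per unit

At Q = 684, invert demand for the buyer price: Pb = (1200 − 684)/4 = 129; invert supply for the seller price: Ps = (684 − (-390))/6 = 179.
The subsidy must fill the gap: s = Ps − Pb = 179 − 129 = 50.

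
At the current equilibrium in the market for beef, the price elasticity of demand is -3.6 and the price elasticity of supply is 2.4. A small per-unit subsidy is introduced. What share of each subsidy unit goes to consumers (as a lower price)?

Consumer share = 0.4

For a small subsidy around the equilibrium, the benefit split depends on the relative slopes, which at a point are proportional to the elasticities.
Buyer share = εs/(εs + |εd|) = 2.4/(2.4 + 3.6) = 0.4; seller share = |εd|/(εs + |εd|) = 0.6.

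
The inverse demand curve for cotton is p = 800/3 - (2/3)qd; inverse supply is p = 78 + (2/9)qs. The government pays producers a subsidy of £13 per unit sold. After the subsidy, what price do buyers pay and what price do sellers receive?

Pre-subsidy: 800/3 - (2/3)q = 78 + (2/9)q gives q* = 212.25 and p* = 751/6.
With the subsidy, sellers receive ps = pb + 13 for each unit, where pb is the price buyers pay.
On the curves, pb = 800/3 - (2/3)q and ps = 78 + (2/9)q; the wedge ps − pb = 13 gives 78 + (2/9)q − (800/3 - (2/3)q) = 13, so q' = 226.875.
Then pb = 800/3 − (2/3)·226.875 = 1385/12 and ps = 78 + (2/9)·226.875 = 1541/12.

Buyers pay 1385/12; sellers receive 1541/12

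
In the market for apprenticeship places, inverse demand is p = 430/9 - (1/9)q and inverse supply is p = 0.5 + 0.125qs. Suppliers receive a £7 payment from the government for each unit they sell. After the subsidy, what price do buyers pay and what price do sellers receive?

Buyers pay 378/17; sellers receive 497/17

Pre-subsidy: 430/9 - (1/9)q = 0.5 + 0.125q gives q* = 3404/17 and p* = 434/17.
With the subsidy, sellers receive ps = pb + 7 for each unit, where pb is the price buyers pay.
On the curves, pb = 430/9 - (1/9)q and ps = 0.5 + 0.125q; the wedge ps − pb = 7 gives 0.5 + 0.125q − (430/9 - (1/9)q) = 7, so q' = 3908/17.
Then pb = 430/9 − (1/9)·(3908/17) = 378/17 and ps = 0.5 + 0.125·(3908/17) = 497/17.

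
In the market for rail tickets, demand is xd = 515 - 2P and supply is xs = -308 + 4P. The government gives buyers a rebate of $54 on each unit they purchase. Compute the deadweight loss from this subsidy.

Pre-subsidy: 515 - 2P = -308 + 4P gives P* = 823/6, x* = 722/3.
With the rebate, buyers effectively pay Pb = Ps − 54, where Ps is the price sellers receive.
Demand in terms of Ps becomes xd = 515 − 2(Ps − 54) = 623 - 2Ps. Setting this equal to supply: 623 - 2Ps = -308 + 4Ps, so Ps = 931/6.
Buyers pay Pb = 931/6 − 54 = 607/6; x' = -308 + 4·(931/6) = 938/3.
The subsidy expands output by 938/3 − 722/3 = 72 past the efficient level; on those units the gap between marginal cost and willingness to pay runs from 0 up to 54.
DWL = ½ × 54 × 72 = 1944.

Deadweight loss = $1944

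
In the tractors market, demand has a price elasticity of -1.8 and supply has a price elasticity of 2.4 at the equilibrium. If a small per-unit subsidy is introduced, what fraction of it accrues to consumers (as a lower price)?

For a small subsidy around the equilibrium, the benefit split depends on the relative slopes, which at a point are proportional to the elasticities.
Buyer share = εs/(εs + |εd|) = 2.4/(2.4 + 1.8) = 4/7; seller share = |εd|/(εs + |εd|) = 3/7.

Consumer share = 4/7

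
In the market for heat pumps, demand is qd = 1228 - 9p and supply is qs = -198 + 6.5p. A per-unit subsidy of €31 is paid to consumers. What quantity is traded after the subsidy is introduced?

q' = 517

Pre-subsidy: 1228 - 9p = -198 + 6.5p gives p* = 92, q* = 400.
With the rebate, buyers effectively pay pb = ps − 31, where ps is the price sellers receive.
Demand in terms of ps becomes qd = 1228 − 9(ps − 31) = 1507 - 9ps. Setting this equal to supply: 1507 - 9ps = -198 + 6.5ps, so ps = 110.
Buyers pay pb = 110 − 31 = 79; q' = -198 + 6.5·110 = 517.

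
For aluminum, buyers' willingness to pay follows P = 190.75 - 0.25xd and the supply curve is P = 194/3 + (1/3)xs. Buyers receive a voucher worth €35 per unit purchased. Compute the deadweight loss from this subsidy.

Deadweight loss = €1050

Pre-subsidy: 190.75 - 0.25x = 194/3 + (1/3)x gives x* = 1513/7 and P* = 957/7.
With the rebate, buyers effectively pay Pb = Ps − 35, where Ps is the price sellers receive.
On the curves, Pb = 190.75 - 0.25x and Ps = 194/3 + (1/3)x; the wedge Ps − Pb = 35 gives 194/3 + (1/3)x − (190.75 - 0.25x) = 35, so x' = 1933/7.
Then Pb = 190.75 − 0.25·(1933/7) = 852/7 and Ps = 194/3 + (1/3)·(1933/7) = 1097/7.
The subsidy expands output by 1933/7 − 1513/7 = 60 past the efficient level; on those units the gap between marginal cost and willingness to pay runs from 0 up to 35.
DWL = ½ × 35 × 60 = 1050.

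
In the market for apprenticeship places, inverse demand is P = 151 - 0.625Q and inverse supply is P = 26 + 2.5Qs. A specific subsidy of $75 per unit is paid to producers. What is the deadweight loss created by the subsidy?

Deadweight loss = $900

Pre-subsidy: 151 - 0.625Q = 26 + 2.5Q gives Q* = 40 and P* = 126.
With the subsidy, sellers receive Ps = Pb + 75 for each unit, where Pb is the price buyers pay.
On the curves, Pb = 151 - 0.625Q and Ps = 26 + 2.5Q; the wedge Ps − Pb = 75 gives 26 + 2.5Q − (151 - 0.625Q) = 75, so Q' = 64.
Then Pb = 151 − 0.625·64 = 111 and Ps = 26 + 2.5·64 = 186.
The subsidy expands output by 64 − 40 = 24 past the efficient level; on those units the gap between marginal cost and willingness to pay runs from 0 up to 75.
DWL = ½ × 75 × 24 = 900.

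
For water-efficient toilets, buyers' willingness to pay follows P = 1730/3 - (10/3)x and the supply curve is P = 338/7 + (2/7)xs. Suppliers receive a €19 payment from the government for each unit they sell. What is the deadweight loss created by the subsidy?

Deadweight loss = €49.875

Pre-subsidy: 1730/3 - (10/3)x = 338/7 + (2/7)x gives x* = 146 and P* = 90.
With the subsidy, sellers receive Ps = Pb + 19 for each unit, where Pb is the price buyers pay.
On the curves, Pb = 1730/3 - (10/3)x and Ps = 338/7 + (2/7)x; the wedge Ps − Pb = 19 gives 338/7 + (2/7)x − (1730/3 - (10/3)x) = 19, so x' = 151.25.
Then Pb = 1730/3 − (10/3)·151.25 = 72.5 and Ps = 338/7 + (2/7)·151.25 = 91.5.
The subsidy expands output by 151.25 − 146 = 5.25 past the efficient level; on those units the gap between marginal cost and willingness to pay runs from 0 up to 19.
DWL = ½ × 19 × 5.25 = 49.875.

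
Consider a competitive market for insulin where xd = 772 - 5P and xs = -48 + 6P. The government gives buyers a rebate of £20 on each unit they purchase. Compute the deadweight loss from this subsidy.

Deadweight loss = 6000/11

Pre-subsidy: 772 - 5P = -48 + 6P gives P* = 820/11, x* = 4392/11.
With the rebate, buyers effectively pay Pb = Ps − 20, where Ps is the price sellers receive.
Demand in terms of Ps becomes xd = 772 − 5(Ps − 20) = 872 - 5Ps. Setting this equal to supply: 872 - 5Ps = -48 + 6Ps, so Ps = 920/11.
Buyers pay Pb = 920/11 − 20 = 700/11; x' = -48 + 6·(920/11) = 4992/11.
The subsidy expands output by 4992/11 − 4392/11 = 600/11 past the efficient level; on those units the gap between marginal cost and willingness to pay runs from 0 up to 20.
DWL = ½ × 20 × 600/11 = 6000/11.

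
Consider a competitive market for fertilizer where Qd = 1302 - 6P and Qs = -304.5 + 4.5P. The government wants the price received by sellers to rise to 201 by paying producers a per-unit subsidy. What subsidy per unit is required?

At a seller price of 201, quantity supplied is -304.5 + 4.5·201 = 600.
Buyers absorb 600 only when they pay Pb with 1302 − 6·Pb = 600, i.e. Pb = 117.
s = Ps − Pb = 201 − 117 = 84.

Required subsidy s = 84 per unit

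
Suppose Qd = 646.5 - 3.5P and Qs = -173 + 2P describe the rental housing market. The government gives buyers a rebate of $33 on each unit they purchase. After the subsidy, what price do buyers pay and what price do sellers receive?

Buyers pay $137; sellers receive $170

Pre-subsidy: 646.5 - 3.5P = -173 + 2P gives P* = 149, Q* = 125.
With the rebate, buyers effectively pay Pb = Ps − 33, where Ps is the price sellers receive.
Demand in terms of Ps becomes Qd = 646.5 − 3.5(Ps − 33) = 762 - 3.5Ps. Setting this equal to supply: 762 - 3.5Ps = -173 + 2Ps, so Ps = 170.
Buyers pay Pb = 170 − 33 = 137; Q' = -173 + 2·170 = 167.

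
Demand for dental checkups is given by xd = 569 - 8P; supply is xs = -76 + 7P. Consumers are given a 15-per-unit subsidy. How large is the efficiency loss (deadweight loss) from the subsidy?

Deadweight loss = 420

Pre-subsidy: 569 - 8P = -76 + 7P gives P* = 43, x* = 225.
With the rebate, buyers effectively pay Pb = Ps − 15, where Ps is the price sellers receive.
Demand in terms of Ps becomes xd = 569 − 8(Ps − 15) = 689 - 8Ps. Setting this equal to supply: 689 - 8Ps = -76 + 7Ps, so Ps = 51.
Buyers pay Pb = 51 − 15 = 36; x' = -76 + 7·51 = 281.
The subsidy expands output by 281 − 225 = 56 past the efficient level; on those units the gap between marginal cost and willingness to pay runs from 0 up to 15.
DWL = ½ × 15 × 56 = 420.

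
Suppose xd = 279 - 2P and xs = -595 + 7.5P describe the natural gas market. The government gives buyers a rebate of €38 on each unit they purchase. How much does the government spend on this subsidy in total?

Government cost = €5890

Pre-subsidy: 279 - 2P = -595 + 7.5P gives P* = 92, x* = 95.
With the rebate, buyers effectively pay Pb = Ps − 38, where Ps is the price sellers receive.
Demand in terms of Ps becomes xd = 279 − 2(Ps − 38) = 355 - 2Ps. Setting this equal to supply: 355 - 2Ps = -595 + 7.5Ps, so Ps = 100.
Buyers pay Pb = 100 − 38 = 62; x' = -595 + 7.5·100 = 155.
Government outlay = subsidy × quantity = 38 × 155 = 5890.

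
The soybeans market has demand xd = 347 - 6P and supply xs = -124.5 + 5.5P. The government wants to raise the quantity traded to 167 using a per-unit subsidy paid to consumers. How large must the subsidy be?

At x = 167, invert demand for the buyer price: Pb = (347 − 167)/6 = 30; invert supply for the seller price: Ps = (167 − (-124.5))/5.5 = 53.
The subsidy must fill the gap: s = Ps − Pb = 53 − 30 = 23.

Required subsidy s = 23 per unit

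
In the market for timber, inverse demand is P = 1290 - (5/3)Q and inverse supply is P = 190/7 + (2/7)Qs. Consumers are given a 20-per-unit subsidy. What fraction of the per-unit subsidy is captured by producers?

Producer share = 6/41

Pre-subsidy: 1290 - (5/3)Q = 190/7 + (2/7)Q gives Q* = 26520/41 and P* = 8690/41.
With the rebate, buyers effectively pay Pb = Ps − 20, where Ps is the price sellers receive.
On the curves, Pb = 1290 - (5/3)Q and Ps = 190/7 + (2/7)Q; the wedge Ps − Pb = 20 gives 190/7 + (2/7)Q − (1290 - (5/3)Q) = 20, so Q' = 26940/41.
Then Pb = 1290 − (5/3)·(26940/41) = 7990/41 and Ps = 190/7 + (2/7)·(26940/41) = 8810/41.
Buyers' price falls by P* − Pb = 8690/41 − 7990/41 = 700/41; sellers' price rises by Ps − P* = 8810/41 − 8690/41 = 120/41.
So producers capture (120/41)/20 = 6/41 of each unit of subsidy.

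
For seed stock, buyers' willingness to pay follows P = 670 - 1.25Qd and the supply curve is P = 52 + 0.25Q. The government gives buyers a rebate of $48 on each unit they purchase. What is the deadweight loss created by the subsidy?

Deadweight loss = $768

Pre-subsidy: 670 - 1.25Q = 52 + 0.25Q gives Q* = 412 and P* = 155.
With the rebate, buyers effectively pay Pb = Ps − 48, where Ps is the price sellers receive.
On the curves, Pb = 670 - 1.25Q and Ps = 52 + 0.25Q; the wedge Ps − Pb = 48 gives 52 + 0.25Q − (670 - 1.25Q) = 48, so Q' = 444.
Then Pb = 670 − 1.25·444 = 115 and Ps = 52 + 0.25·444 = 163.
The subsidy expands output by 444 − 412 = 32 past the efficient level; on those units the gap between marginal cost and willingness to pay runs from 0 up to 48.
DWL = ½ × 48 × 32 = 768.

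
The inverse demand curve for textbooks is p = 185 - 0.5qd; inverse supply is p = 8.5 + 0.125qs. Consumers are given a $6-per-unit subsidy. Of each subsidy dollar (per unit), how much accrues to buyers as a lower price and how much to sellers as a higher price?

Pre-subsidy: 185 - 0.5q = 8.5 + 0.125q gives q* = 282.4 and p* = 43.8.
With the rebate, buyers effectively pay pb = ps − 6, where ps is the price sellers receive.
On the curves, pb = 185 - 0.5q and ps = 8.5 + 0.125q; the wedge ps − pb = 6 gives 8.5 + 0.125q − (185 - 0.5q) = 6, so q' = 292.
Then pb = 185 − 0.5·292 = 39 and ps = 8.5 + 0.125·292 = 45.
Buyers' price falls by p* − pb = 43.8 − 39 = 4.8; sellers' price rises by ps − p* = 45 − 43.8 = 1.2.

Buyers gain $4.8 per unit; sellers gain $1.2 per unit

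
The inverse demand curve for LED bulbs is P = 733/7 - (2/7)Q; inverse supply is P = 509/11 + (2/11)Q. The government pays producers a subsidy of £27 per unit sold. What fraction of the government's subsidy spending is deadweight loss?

Pre-subsidy: 733/7 - (2/7)Q = 509/11 + (2/11)Q gives Q* = 125 and P* = 69.
With the subsidy, sellers receive Ps = Pb + 27 for each unit, where Pb is the price buyers pay.
On the curves, Pb = 733/7 - (2/7)Q and Ps = 509/11 + (2/11)Q; the wedge Ps − Pb = 27 gives 509/11 + (2/11)Q − (733/7 - (2/7)Q) = 27, so Q' = 182.75.
Then Pb = 733/7 − (2/7)·182.75 = 52.5 and Ps = 509/11 + (2/11)·182.75 = 79.5.
ΔCS = ½(125 + 182.75)(69 − 52.5) = 2538.9375; ΔPS = ½(125 + 182.75)(79.5 − 69) = 1615.6875.
Government spending = 27 × 182.75 = 4934.25.
DWL = ½ × 27 × (182.75 − 125) = 779.625; fraction = 779.625 / 4934.25 = 231/1462.

DWL / government spending = 231/1462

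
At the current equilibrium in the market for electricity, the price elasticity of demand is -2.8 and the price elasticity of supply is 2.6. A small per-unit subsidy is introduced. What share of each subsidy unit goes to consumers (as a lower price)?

Consumer share = 13/27

For a small subsidy around the equilibrium, the benefit split depends on the relative slopes, which at a point are proportional to the elasticities.
Buyer share = εs/(εs + |εd|) = 2.6/(2.6 + 2.8) = 13/27; seller share = |εd|/(εs + |εd|) = 14/27.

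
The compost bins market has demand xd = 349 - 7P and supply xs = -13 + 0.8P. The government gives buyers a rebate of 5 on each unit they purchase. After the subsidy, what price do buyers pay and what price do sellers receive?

Pre-subsidy: 349 - 7P = -13 + 0.8P gives P* = 1810/39, x* = 941/39.
With the rebate, buyers effectively pay Pb = Ps − 5, where Ps is the price sellers receive.
Demand in terms of Ps becomes xd = 349 − 7(Ps − 5) = 384 - 7Ps. Setting this equal to supply: 384 - 7Ps = -13 + 0.8Ps, so Ps = 1985/39.
Buyers pay Pb = 1985/39 − 5 = 1790/39; x' = -13 + 0.8·(1985/39) = 1081/39.

Buyers pay 1790/39; sellers receive 1985/39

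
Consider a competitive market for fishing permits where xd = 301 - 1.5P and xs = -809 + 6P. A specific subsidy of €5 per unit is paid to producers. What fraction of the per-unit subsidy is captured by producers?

Pre-subsidy: 301 - 1.5P = -809 + 6P gives P* = 148, x* = 79.
With the subsidy, sellers receive Ps = Pb + 5 for each unit, where Pb is the price buyers pay.
Supply in terms of Pb becomes xs = -809 + 6(Pb + 5) = -779 + 6Pb. Setting this equal to demand: 301 - 1.5Pb = -779 + 6Pb, so Pb = 144.
Sellers receive Ps = 144 + 5 = 149; x' = 301 − 1.5·144 = 85.
Buyers' price falls by P* − Pb = 148 − 144 = 4; sellers' price rises by Ps − P* = 149 − 148 = 1.
So producers capture 1/5 = 0.2 of each unit of subsidy.

Producer share = 0.2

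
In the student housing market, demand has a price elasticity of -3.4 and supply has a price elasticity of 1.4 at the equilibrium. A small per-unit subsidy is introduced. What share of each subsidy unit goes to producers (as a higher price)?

For a small subsidy around the equilibrium, the benefit split depends on the relative slopes, which at a point are proportional to the elasticities.
Buyer share = εs/(εs + |εd|) = 1.4/(1.4 + 3.4) = 7/24; seller share = |εd|/(εs + |εd|) = 17/24.
So producers capture 17/24 of the subsidy.

Producer share = 17/24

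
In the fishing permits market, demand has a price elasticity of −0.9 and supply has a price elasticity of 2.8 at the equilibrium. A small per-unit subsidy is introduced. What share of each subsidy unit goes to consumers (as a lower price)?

For a small subsidy around the equilibrium, the benefit split depends on the relative slopes, which at a point are proportional to the elasticities.
Buyer share = εs/(εs + |εd|) = 2.8/(2.8 + 0.9) = 28/37; seller share = |εd|/(εs + |εd|) = 9/37.

Consumer share = 28/37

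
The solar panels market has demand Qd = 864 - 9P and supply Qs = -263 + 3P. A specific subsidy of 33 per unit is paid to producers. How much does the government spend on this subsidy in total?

Pre-subsidy: 864 - 9P = -263 + 3P gives P* = 1127/12, Q* = 18.75.
With the subsidy, sellers receive Ps = Pb + 33 for each unit, where Pb is the price buyers pay.
Supply in terms of Pb becomes Qs = -263 + 3(Pb + 33) = -164 + 3Pb. Setting this equal to demand: 864 - 9Pb = -164 + 3Pb, so Pb = 257/3.
Sellers receive Ps = 257/3 + 33 = 356/3; Q' = 864 − 9·(257/3) = 93.
Government outlay = subsidy × quantity = 33 × 93 = 3069.

Government cost = 3069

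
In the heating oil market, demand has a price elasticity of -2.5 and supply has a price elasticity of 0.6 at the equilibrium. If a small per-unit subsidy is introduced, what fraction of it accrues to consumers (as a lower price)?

Consumer share = 6/31

For a small subsidy around the equilibrium, the benefit split depends on the relative slopes, which at a point are proportional to the elasticities.
Buyer share = εs/(εs + |εd|) = 0.6/(0.6 + 2.5) = 6/31; seller share = |εd|/(εs + |εd|) = 25/31.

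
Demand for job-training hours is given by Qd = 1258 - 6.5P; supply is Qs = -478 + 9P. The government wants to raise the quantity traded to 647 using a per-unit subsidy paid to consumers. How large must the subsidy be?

Required subsidy s = 31 per unit

At Q = 647, invert demand for the buyer price: Pb = (1258 − 647)/6.5 = 94; invert supply for the seller price: Ps = (647 − (-478))/9 = 125.
The subsidy must fill the gap: s = Ps − Pb = 125 − 94 = 31.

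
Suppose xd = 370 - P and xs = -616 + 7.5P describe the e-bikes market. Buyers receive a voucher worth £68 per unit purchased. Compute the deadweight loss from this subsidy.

Pre-subsidy: 370 - P = -616 + 7.5P gives P* = 116, x* = 254.
With the rebate, buyers effectively pay Pb = Ps − 68, where Ps is the price sellers receive.
Demand in terms of Ps becomes xd = 370 − 1(Ps − 68) = 438 - Ps. Setting this equal to supply: 438 - Ps = -616 + 7.5Ps, so Ps = 124.
Buyers pay Pb = 124 − 68 = 56; x' = -616 + 7.5·124 = 314.
The subsidy expands output by 314 − 254 = 60 past the efficient level; on those units the gap between marginal cost and willingness to pay runs from 0 up to 68.
DWL = ½ × 68 × 60 = 2040.

Deadweight loss = £2040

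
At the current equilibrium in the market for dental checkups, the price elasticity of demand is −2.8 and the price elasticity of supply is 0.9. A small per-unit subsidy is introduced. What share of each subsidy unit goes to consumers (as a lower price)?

For a small subsidy around the equilibrium, the benefit split depends on the relative slopes, which at a point are proportional to the elasticities.
Buyer share = εs/(εs + |εd|) = 0.9/(0.9 + 2.8) = 9/37; seller share = |εd|/(εs + |εd|) = 28/37.

Consumer share = 9/37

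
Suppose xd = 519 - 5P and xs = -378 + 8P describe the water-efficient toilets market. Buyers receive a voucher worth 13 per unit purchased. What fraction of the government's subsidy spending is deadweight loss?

Pre-subsidy: 519 - 5P = -378 + 8P gives P* = 69, x* = 174.
With the rebate, buyers effectively pay Pb = Ps − 13, where Ps is the price sellers receive.
Demand in terms of Ps becomes xd = 519 − 5(Ps − 13) = 584 - 5Ps. Setting this equal to supply: 584 - 5Ps = -378 + 8Ps, so Ps = 74.
Buyers pay Pb = 74 − 13 = 61; x' = -378 + 8·74 = 214.
ΔCS = ½(174 + 214)(69 − 61) = 1552; ΔPS = ½(174 + 214)(74 − 69) = 970.
Government spending = 13 × 214 = 2782.
DWL = ½ × 13 × (214 − 174) = 260; fraction = 260 / 2782 = 10/107.

DWL / government spending = 10/107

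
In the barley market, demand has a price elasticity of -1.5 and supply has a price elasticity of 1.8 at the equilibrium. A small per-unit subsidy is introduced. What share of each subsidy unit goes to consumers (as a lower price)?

For a small subsidy around the equilibrium, the benefit split depends on the relative slopes, which at a point are proportional to the elasticities.
Buyer share = εs/(εs + |εd|) = 1.8/(1.8 + 1.5) = 6/11; seller share = |εd|/(εs + |εd|) = 5/11.

Consumer share = 6/11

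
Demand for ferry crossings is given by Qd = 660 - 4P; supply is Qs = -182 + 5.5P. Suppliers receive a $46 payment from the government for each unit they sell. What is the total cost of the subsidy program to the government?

Government cost = $18952

Pre-subsidy: 660 - 4P = -182 + 5.5P gives P* = 1684/19, Q* = 5804/19.
With the subsidy, sellers receive Ps = Pb + 46 for each unit, where Pb is the price buyers pay.
Supply in terms of Pb becomes Qs = -182 + 5.5(Pb + 46) = 71 + 5.5Pb. Setting this equal to demand: 660 - 4Pb = 71 + 5.5Pb, so Pb = 62.
Sellers receive Ps = 62 + 46 = 108; Q' = 660 − 4·62 = 412.
Government outlay = subsidy × quantity = 46 × 412 = 18952.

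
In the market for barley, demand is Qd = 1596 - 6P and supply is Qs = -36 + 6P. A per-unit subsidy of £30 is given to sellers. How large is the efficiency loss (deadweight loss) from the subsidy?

Deadweight loss = £1350

Pre-subsidy: 1596 - 6P = -36 + 6P gives P* = 136, Q* = 780.
With the subsidy, sellers receive Ps = Pb + 30 for each unit, where Pb is the price buyers pay.
Supply in terms of Pb becomes Qs = -36 + 6(Pb + 30) = 144 + 6Pb. Setting this equal to demand: 1596 - 6Pb = 144 + 6Pb, so Pb = 121.
Sellers receive Ps = 121 + 30 = 151; Q' = 1596 − 6·121 = 870.
The subsidy expands output by 870 − 780 = 90 past the efficient level; on those units the gap between marginal cost and willingness to pay runs from 0 up to 30.
DWL = ½ × 30 × 90 = 1350.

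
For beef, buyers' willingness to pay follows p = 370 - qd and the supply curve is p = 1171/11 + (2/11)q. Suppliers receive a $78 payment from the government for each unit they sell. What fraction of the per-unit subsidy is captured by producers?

Pre-subsidy: 370 - q = 1171/11 + (2/11)q gives q* = 223 and p* = 147.
With the subsidy, sellers receive ps = pb + 78 for each unit, where pb is the price buyers pay.
On the curves, pb = 370 - q and ps = 1171/11 + (2/11)q; the wedge ps − pb = 78 gives 1171/11 + (2/11)q − (370 - q) = 78, so q' = 289.
Then pb = 370 − 1·289 = 81 and ps = 1171/11 + (2/11)·289 = 159.
Buyers' price falls by p* − pb = 147 − 81 = 66; sellers' price rises by ps − p* = 159 − 147 = 12.
So producers capture 12/78 = 2/13 of each unit of subsidy.

Producer share = 2/13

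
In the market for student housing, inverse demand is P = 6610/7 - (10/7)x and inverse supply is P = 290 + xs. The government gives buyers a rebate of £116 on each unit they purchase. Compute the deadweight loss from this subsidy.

Pre-subsidy: 6610/7 - (10/7)x = 290 + x gives x* = 4580/17 and P* = 9510/17.
With the rebate, buyers effectively pay Pb = Ps − 116, where Ps is the price sellers receive.
On the curves, Pb = 6610/7 - (10/7)x and Ps = 290 + x; the wedge Ps − Pb = 116 gives 290 + x − (6610/7 - (10/7)x) = 116, so x' = 5392/17.
Then Pb = 6610/7 − (10/7)·(5392/17) = 8350/17 and Ps = 290 + 1·(5392/17) = 10322/17.
The subsidy expands output by 5392/17 − 4580/17 = 812/17 past the efficient level; on those units the gap between marginal cost and willingness to pay runs from 0 up to 116.
DWL = ½ × 116 × 812/17 = 47096/17.

Deadweight loss = 47096/17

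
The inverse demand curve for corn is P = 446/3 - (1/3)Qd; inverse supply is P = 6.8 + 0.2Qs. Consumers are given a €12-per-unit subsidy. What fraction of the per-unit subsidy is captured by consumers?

Pre-subsidy: 446/3 - (1/3)Q = 6.8 + 0.2Q gives Q* = 266 and P* = 60.
With the rebate, buyers effectively pay Pb = Ps − 12, where Ps is the price sellers receive.
On the curves, Pb = 446/3 - (1/3)Q and Ps = 6.8 + 0.2Q; the wedge Ps − Pb = 12 gives 6.8 + 0.2Q − (446/3 - (1/3)Q) = 12, so Q' = 288.5.
Then Pb = 446/3 − (1/3)·288.5 = 52.5 and Ps = 6.8 + 0.2·288.5 = 64.5.
Buyers' price falls by P* − Pb = 60 − 52.5 = 7.5; sellers' price rises by Ps − P* = 64.5 − 60 = 4.5.
So consumers capture 7.5/12 = 0.625 of each unit of subsidy.

Consumer share = 0.625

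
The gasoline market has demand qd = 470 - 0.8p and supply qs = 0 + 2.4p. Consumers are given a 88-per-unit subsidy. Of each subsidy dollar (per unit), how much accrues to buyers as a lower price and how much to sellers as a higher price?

Buyers gain 66 per unit; sellers gain 22 per unit

Pre-subsidy: 470 - 0.8p = 0 + 2.4p gives p* = 146.875, q* = 352.5.
With the rebate, buyers effectively pay pb = ps − 88, where ps is the price sellers receive.
Demand in terms of ps becomes qd = 470 − 0.8(ps − 88) = 540.4 - 0.8ps. Setting this equal to supply: 540.4 - 0.8ps = 0 + 2.4ps, so ps = 168.875.
Buyers pay pb = 168.875 − 88 = 80.875; q' = 0 + 2.4·168.875 = 405.3.
Buyers' price falls by p* − pb = 146.875 − 80.875 = 66; sellers' price rises by ps − p* = 168.875 − 146.875 = 22.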